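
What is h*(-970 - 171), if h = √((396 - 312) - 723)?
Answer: -3423*I*√71 ≈ -28843.0*I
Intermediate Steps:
h = 3*I*√71 (h = √(84 - 723) = √(-639) = 3*I*√71 ≈ 25.278*I)
h*(-970 - 171) = (3*I*√71)*(-970 - 171) = (3*I*√71)*(-1141) = -3423*I*√71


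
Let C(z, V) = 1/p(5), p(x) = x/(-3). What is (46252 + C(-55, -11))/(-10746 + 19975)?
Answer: 231257/46145 ≈ 5.0115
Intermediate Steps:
p(x) = -x/3 (p(x) = x*(-⅓) = -x/3)
C(z, V) = -⅗ (C(z, V) = 1/(-⅓*5) = 1/(-5/3) = -⅗)
(46252 + C(-55, -11))/(-10746 + 19975) = (46252 - ⅗)/(-10746 + 19975) = (231257/5)/9229 = (231257/5)*(1/9229) = 231257/46145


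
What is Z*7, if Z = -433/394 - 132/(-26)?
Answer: 142625/5122 ≈ 27.846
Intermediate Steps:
Z = 20375/5122 (Z = -433*1/394 - 132*(-1/26) = -433/394 + 66/13 = 20375/5122 ≈ 3.9779)
Z*7 = (20375/5122)*7 = 142625/5122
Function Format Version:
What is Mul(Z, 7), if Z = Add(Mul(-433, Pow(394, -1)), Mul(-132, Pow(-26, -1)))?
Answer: Rational(142625, 5122) ≈ 27.846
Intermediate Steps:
Z = Rational(20375, 5122) (Z = Add(Mul(-433, Rational(1, 394)), Mul(-132, Rational(-1, 26))) = Add(Rational(-433, 394), Rational(66, 13)) = Rational(20375, 5122) ≈ 3.9779)
Mul(Z, 7) = Mul(Rational(20375, 5122), 7) = Rational(142625, 5122)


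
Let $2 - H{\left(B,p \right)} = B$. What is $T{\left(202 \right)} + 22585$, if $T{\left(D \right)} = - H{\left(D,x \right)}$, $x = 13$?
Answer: $22785$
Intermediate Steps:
$H{\left(B,p \right)} = 2 - B$
$T{\left(D \right)} = -2 + D$ ($T{\left(D \right)} = - (2 - D) = -2 + D$)
$T{\left(202 \right)} + 22585 = \left(-2 + 202\right) + 22585 = 200 + 22585 = 22785$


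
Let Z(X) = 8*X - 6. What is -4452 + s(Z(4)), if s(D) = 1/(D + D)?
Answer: -231503/52 ≈ -4452.0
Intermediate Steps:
Z(X) = -6 + 8*X
s(D) = 1/(2*D)
-4452 + s(Z(4)) = -4452 + 1/(2*(-6 + 8*4)) = -4452 + 1/(2*(-6 + 32)) = -4452 + (½)/26 = -4452 + (½)*(1/26) = -4452 + 1/52 = -231503/52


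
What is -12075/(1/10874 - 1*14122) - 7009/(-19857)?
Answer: 3683615044993/3049293084339 ≈ 1.2080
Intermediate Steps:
-12075/(1/10874 - 1*14122) - 7009/(-19857) = -12075/(1/10874 - 14122) - 7009*(-1/19857) = -12075/(-153562627/10874) + 7009/19857 = -12075*(-10874/153562627) + 7009/19857 = 131303550/153562627 + 7009/19857 = 3683615044993/3049293084339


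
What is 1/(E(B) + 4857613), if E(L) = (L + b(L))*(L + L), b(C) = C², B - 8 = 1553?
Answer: 1/7617174017 ≈ 1.3128e-10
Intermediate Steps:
B = 1561 (B = 8 + 1553 = 1561)
E(L) = 2*L*(L + L²) (E(L) = (L + L²)*(L + L) = (L + L²)*(2*L) = 2*L*(L + L²))
1/(E(B) + 4857613) = 1/(2*1561²*(1 + 1561) + 4857613) = 1/(2*2436721*1562 + 4857613) = 1/(7612316404 + 4857613) = 1/7617174017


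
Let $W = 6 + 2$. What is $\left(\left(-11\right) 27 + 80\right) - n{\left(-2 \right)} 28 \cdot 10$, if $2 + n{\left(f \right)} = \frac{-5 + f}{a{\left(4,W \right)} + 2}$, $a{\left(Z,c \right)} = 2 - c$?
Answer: $-147$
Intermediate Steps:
$W = 8$
$n{\left(f \right)} = - \frac{3}{4} - \frac{f}{4}$ ($n{\left(f \right)} = -2 + \frac{-5 + f}{\left(2 - 8\right) + 2} = -2 + \frac{-5 + f}{-6 + 2} = -2 + \frac{-5 + f}{-4} = -2 + \left(-5 + f\right) \left(- \frac{1}{4}\right) = -2 - \left(- \frac{5}{4} + \frac{f}{4}\right) = - \frac{3}{4} - \frac{f}{4}$)
$\left(\left(-11\right) 27 + 80\right) - n{\left(-2 \right)} 28 \cdot 10 = \left(\left(-11\right) 27 + 80\right) - \left(- \frac{3}{4} - - \frac{1}{2}\right) 28 \cdot 10 = \left(-297 + 80\right) - \left(- \frac{3}{4} + \frac{1}{2}\right) 28 \cdot 10 = -217 - \left(- \frac{1}{4}\right) 28 \cdot 10 = -217 - \left(-7\right) 10 = -217 - -70 = -217 + 70 = -147$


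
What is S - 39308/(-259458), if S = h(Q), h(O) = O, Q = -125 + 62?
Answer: -8153273/129729 ≈ -62.849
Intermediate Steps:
Q = -63
S = -63
S - 39308/(-259458) = -63 - 39308/(-259458) = -63 - 39308*(-1/259458) = -63 + 19654/129729 = -8153273/129729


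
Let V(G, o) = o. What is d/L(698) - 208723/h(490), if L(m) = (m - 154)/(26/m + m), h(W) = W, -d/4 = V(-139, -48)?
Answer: -522125459/2907170 ≈ -179.60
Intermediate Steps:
d = 192 (d = -4*(-48) = 192)
L(m) = (-154 + m)/(m + 26/m)
d/L(698) - 208723/h(490) = 192/((698*(-154 + 698)/(26 + 698**2))) - 208723/490 = 192/((698*544/(26 + 487204))) - 208723*1/490 = 192/((698*544/487230)) - 208723/490 = 192/((698*(1/487230)*544)) - 208723/490 = 192/(189856/243615) - 208723/490 = 192*(243615/189856) - 208723/490 = 1461690/5933 - 208723/490 = -522125459/2907170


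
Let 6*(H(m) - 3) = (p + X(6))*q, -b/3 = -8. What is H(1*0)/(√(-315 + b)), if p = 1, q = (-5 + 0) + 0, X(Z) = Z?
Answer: 17*I*√291/1746 ≈ 0.16609*I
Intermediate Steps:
b = 24 (b = -3*(-8) = 24)
q = -5 (q = -5 + 0 = -5)
H(m) = -17/6 (H(m) = 3 + ((1 + 6)*(-5))/6 = 3 + (7*(-5))/6 = 3 + (⅙)*(-35) = 3 - 35/6 = -17/6)
H(1*0)/(√(-315 + b)) = -17/(6*√(-315 + 24)) = -17*(-I*√291/291)/6 = -(-17)*I*√291/1746 = 17*I*√291/1746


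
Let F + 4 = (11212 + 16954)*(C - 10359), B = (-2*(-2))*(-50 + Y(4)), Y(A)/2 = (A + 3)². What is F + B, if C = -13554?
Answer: -673533370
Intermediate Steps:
Y(A) = 2*(3 + A)² (Y(A) = 2*(A + 3)² = 2*(3 + A)²)
B = 192 (B = (-2*(-2))*(-50 + 2*(3 + 4)²) = 4*(-50 + 2*7²) = 4*(-50 + 2*49) = 4*(-50 + 98) = 4*48 = 192)
F = -673533562 (F = -4 + (11212 + 16954)*(-13554 - 10359) = -4 + 28166*(-23913) = -4 - 673533558 = -673533562)
F + B = -673533562 + 192 = -673533370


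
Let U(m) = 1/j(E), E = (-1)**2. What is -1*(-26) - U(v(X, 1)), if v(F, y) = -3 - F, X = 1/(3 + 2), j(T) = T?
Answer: 25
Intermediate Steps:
E = 1
X = 1/5 ≈ 0.20000
U(m) = 1 (U(m) = 1/1 = 1)
-1*(-26) - U(v(X, 1)) = -1*(-26) - 1*1 = 26 - 1 = 25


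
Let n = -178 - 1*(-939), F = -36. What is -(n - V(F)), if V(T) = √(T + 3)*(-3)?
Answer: -761 - 3*I*√33 ≈ -761.0 - 17.234*I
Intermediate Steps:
V(T) = -3*√(3 + T) (V(T) = √(3 + T)*(-3) = -3*√(3 + T))
n = 761 (n = -178 + 939 = 761)
-(n - V(F)) = -(761 - (-3)*√(3 - 36)) = -(761 - (-3)*√(-33)) = -(761 - (-3)*I*√33) = -(761 + 3*I*√33) = -761 - 3*I*√33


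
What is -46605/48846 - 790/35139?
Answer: -558747145/572133198 ≈ -0.97660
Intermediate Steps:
-46605/48846 - 790/35139 = -46605*1/48846 - 790*1/35139 = -15535/16282 - 790/35139 = -558747145/572133198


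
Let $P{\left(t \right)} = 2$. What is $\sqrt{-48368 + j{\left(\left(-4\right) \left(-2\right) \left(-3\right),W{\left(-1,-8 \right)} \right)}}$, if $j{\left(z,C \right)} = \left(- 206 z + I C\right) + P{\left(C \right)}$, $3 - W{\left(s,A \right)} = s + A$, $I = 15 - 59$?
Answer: $5 i \sqrt{1758} \approx 209.64 i$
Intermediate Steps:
$I = -44$
$W{\left(s,A \right)} = 3 - A - s$ ($W{\left(s,A \right)} = 3 - \left(s + A\right) = 3 - \left(A + s\right) = 3 - A - s$)
$j{\left(z,C \right)} = 2 - 206 z - 44 C$ ($j{\left(z,C \right)} = \left(- 206 z - 44 C\right) + 2 = 2 - 206 z - 44 C$)
$\sqrt{-48368 + j{\left(\left(-4\right) \left(-2\right) \left(-3\right),W{\left(-1,-8 \right)} \right)}} = \sqrt{-48368 - \left(-2 + 44 \left(3 - -8 - -1\right) + 206 \left(\left(-4\right) \left(-2\right)\right) \left(-3\right)\right)} = \sqrt{-48368 - \left(-2 + 44 \left(3 + 8 + 1\right) + 206 \cdot 8 \left(-3\right)\right)} = \sqrt{-48368 - -4418} = \sqrt{-48368 + \left(2 + 4944 - 528\right)} = \sqrt{-48368 + 4418} = \sqrt{-43950} = 5 i \sqrt{1758}$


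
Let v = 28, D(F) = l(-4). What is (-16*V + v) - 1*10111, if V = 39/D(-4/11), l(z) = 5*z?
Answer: -50259/5 ≈ -10052.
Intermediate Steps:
D(F) = -20 (D(F) = 5*(-4) = -20)
V = -39/20 (V = 39/(-20) = 39*(-1/20) = -39/20 ≈ -1.9500)
(-16*V + v) - 1*10111 = (-16*(-39/20) + 28) - 1*10111 = (156/5 + 28) - 10111 = 296/5 - 10111 = -50259/5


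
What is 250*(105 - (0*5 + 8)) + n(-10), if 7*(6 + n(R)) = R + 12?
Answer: 169710/7 ≈ 24244.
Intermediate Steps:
n(R) = -30/7 + R/7 (n(R) = -6 + (R + 12)/7 = -6 + (12 + R)/7 = -6 + (12/7 + R/7) = -30/7 + R/7)
250*(105 - (0*5 + 8)) + n(-10) = 250*(105 - (0*5 + 8)) + (-30/7 + (⅐)*(-10)) = 250*(105 - (0 + 8)) + (-30/7 - 10/7) = 250*(105 - 1*8) - 40/7 = 250*(105 - 8) - 40/7 = 250*97 - 40/7 = 24250 - 40/7 = 169710/7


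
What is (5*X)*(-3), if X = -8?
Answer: 120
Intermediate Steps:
(5*X)*(-3) = (5*(-8))*(-3) = -40*(-3) = 120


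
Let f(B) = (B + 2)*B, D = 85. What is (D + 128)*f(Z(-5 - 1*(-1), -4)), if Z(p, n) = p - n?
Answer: 0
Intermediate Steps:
f(B) = B*(2 + B) (f(B) = (2 + B)*B = B*(2 + B))
(D + 128)*f(Z(-5 - 1*(-1), -4)) = (85 + 128)*(((-5 - 1*(-1)) - 1*(-4))*(2 + ((-5 - 1*(-1)) - 1*(-4)))) = 213*(((-5 + 1) + 4)*(2 + ((-5 + 1) + 4))) = 213*((-4 + 4)*(2 + (-4 + 4))) = 213*(0*(2 + 0)) = 213*(0*2) = 213*0 = 0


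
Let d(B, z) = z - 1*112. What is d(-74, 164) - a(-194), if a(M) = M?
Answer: 246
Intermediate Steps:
d(B, z) = -112 + z (d(B, z) = z - 112 = -112 + z)
d(-74, 164) - a(-194) = (-112 + 164) - 1*(-194) = 52 + 194 = 246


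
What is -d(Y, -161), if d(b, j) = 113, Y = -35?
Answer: -113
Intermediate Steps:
-d(Y, -161) = -1*113 = -113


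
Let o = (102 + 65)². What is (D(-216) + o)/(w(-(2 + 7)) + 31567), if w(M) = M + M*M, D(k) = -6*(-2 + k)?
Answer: 29197/31639 ≈ 0.92282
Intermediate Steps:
D(k) = 12 - 6*k
w(M) = M + M²
o = 27889 (o = 167² = 27889)
(D(-216) + o)/(w(-(2 + 7)) + 31567) = ((12 - 6*(-216)) + 27889)/((-(2 + 7))*(1 - (2 + 7)) + 31567) = ((12 + 1296) + 27889)/((-1*9)*(1 - 1*9) + 31567) = (1308 + 27889)/(-9*(1 - 9) + 31567) = 29197/(-9*(-8) + 31567) = 29197/(72 + 31567) = 29197/31639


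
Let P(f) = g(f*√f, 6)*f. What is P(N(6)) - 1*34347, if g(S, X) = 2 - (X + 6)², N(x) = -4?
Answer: -33779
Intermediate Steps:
g(S, X) = 2 - (6 + X)²
P(f) = -142*f (P(f) = (2 - (6 + 6)²)*f = (2 - 1*12²)*f = (2 - 1*144)*f = (2 - 144)*f = -142*f)
P(N(6)) - 1*34347 = -142*(-4) - 1*34347 = 568 - 34347 = -33779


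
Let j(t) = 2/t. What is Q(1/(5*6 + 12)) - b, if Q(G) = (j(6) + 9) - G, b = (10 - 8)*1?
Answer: 307/42 ≈ 7.3095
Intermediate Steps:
b = 2 (b = 2*1 = 2)
Q(G) = 28/3 - G (Q(G) = (2/6 + 9) - G = (2*(1/6) + 9) - G = (1/3 + 9) - G = 28/3 - G)
Q(1/(5*6 + 12)) - b = (28/3 - 1/(5*6 + 12)) - 1*2 = (28/3 - 1/(30 + 12)) - 2 = (28/3 - 1/42) - 2 = 391/42 - 2 = 307/42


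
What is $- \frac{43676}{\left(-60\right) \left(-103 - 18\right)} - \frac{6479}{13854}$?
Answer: $- \frac{18114579}{2793890} \approx -6.4836$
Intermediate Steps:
$- \frac{43676}{\left(-60\right) \left(-103 - 18\right)} - \frac{6479}{13854} = - \frac{43676}{\left(-60\right) \left(-121\right)} - \frac{6479}{13854} = - \frac{43676}{7260} - \frac{6479}{13854} = \left(-43676\right) \frac{1}{7260} - \frac{6479}{13854} = - \frac{10919}{1815} - \frac{6479}{13854} = - \frac{18114579}{2793890}$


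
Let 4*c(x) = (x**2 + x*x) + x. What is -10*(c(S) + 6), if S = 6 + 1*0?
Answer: -255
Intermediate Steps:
S = 6 (S = 6 + 0 = 6)
c(x) = x**2/2 + x/4 (c(x) = ((x**2 + x*x) + x)/4 = ((x**2 + x**2) + x)/4 = (2*x**2 + x)/4 = (x + 2*x**2)/4 = x**2/2 + x/4)
-10*(c(S) + 6) = -10*((1/4)*6*(1 + 2*6) + 6) = -10*((1/4)*6*(1 + 12) + 6) = -10*((1/4)*6*13 + 6) = -10*(39/2 + 6) = -10*51/2 = -255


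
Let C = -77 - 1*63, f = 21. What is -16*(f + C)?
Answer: 1904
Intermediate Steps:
C = -140 (C = -77 - 63 = -140)
-16*(f + C) = -16*(21 - 140) = -16*(-119) = 1904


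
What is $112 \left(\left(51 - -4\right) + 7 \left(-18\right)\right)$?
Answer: $-7952$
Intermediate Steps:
$112 \left(\left(51 - -4\right) + 7 \left(-18\right)\right) = 112 \left(\left(51 + 4\right) - 126\right) = 112 \left(55 - 126\right) = 112 \left(-71\right) = -7952$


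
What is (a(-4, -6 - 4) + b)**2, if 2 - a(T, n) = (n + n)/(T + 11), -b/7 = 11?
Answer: 255025/49 ≈ 5204.6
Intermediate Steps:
b = -77 (b = -7*11 = -77)
a(T, n) = 2 - 2*n/(11 + T) (a(T, n) = 2 - (n + n)/(T + 11) = 2 - 2*n/(11 + T))
(a(-4, -6 - 4) + b)**2 = (2*(11 - 4 - (-6 - 4))/(11 - 4) - 77)**2 = (2*(11 - 4 - 1*(-10))/7 - 77)**2 = (2*(1/7)*(11 - 4 + 10) - 77)**2 = (2*(1/7)*17 - 77)**2 = (34/7 - 77)**2 = (-505/7)**2 = 255025/49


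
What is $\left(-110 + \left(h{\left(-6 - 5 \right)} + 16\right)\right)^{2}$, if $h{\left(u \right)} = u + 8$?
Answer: $9409$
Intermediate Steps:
$h{\left(u \right)} = 8 + u$
$\left(-110 + \left(h{\left(-6 - 5 \right)} + 16\right)\right)^{2} = \left(-110 + \left(\left(8 - 11\right) + 16\right)\right)^{2} = \left(-110 + \left(-3 + 16\right)\right)^{2} = \left(-110 + 13\right)^{2} = \left(-97\right)^{2} = 9409$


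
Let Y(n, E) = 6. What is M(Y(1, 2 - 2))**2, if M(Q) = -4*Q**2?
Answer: 20736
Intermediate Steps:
M(Y(1, 2 - 2))**2 = (-4*6**2)**2 = (-4*36)**2 = (-144)**2 = 20736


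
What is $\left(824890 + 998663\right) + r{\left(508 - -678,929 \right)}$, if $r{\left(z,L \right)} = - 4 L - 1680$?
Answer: $1818157$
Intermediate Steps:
$r{\left(z,L \right)} = -1680 - 4 L$
$\left(824890 + 998663\right) + r{\left(508 - -678,929 \right)} = \left(824890 + 998663\right) - 5396 = 1823553 - 5396 = 1818157$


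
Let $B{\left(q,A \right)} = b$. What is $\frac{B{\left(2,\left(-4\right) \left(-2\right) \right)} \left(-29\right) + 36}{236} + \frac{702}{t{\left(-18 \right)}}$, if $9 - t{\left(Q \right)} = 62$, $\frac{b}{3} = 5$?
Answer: $- \frac{186819}{12508} \approx -14.936$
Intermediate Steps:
$b = 15$ ($b = 3 \cdot 5 = 15$)
$t{\left(Q \right)} = -53$ ($t{\left(Q \right)} = 9 - 62 = -53$)
$B{\left(q,A \right)} = 15$
$\frac{B{\left(2,\left(-4\right) \left(-2\right) \right)} \left(-29\right) + 36}{236} + \frac{702}{t{\left(-18 \right)}} = \frac{15 \left(-29\right) + 36}{236} + \frac{702}{-53} = \left(-435 + 36\right) \frac{1}{236} + 702 \left(- \frac{1}{53}\right) = \left(-399\right) \frac{1}{236} - \frac{702}{53} = - \frac{399}{236} - \frac{702}{53} = - \frac{186819}{12508}$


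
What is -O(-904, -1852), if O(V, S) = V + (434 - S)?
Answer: -1382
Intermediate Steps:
O(V, S) = 434 + V - S
-O(-904, -1852) = -(434 - 904 - 1*(-1852)) = -(434 - 904 + 1852) = -1*1382 = -1382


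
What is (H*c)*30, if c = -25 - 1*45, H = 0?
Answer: 0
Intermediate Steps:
c = -70 (c = -25 - 45 = -70)
(H*c)*30 = (0*(-70))*30 = 0*30 = 0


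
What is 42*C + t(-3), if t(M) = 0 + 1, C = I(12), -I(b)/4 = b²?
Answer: -24191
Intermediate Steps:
I(b) = -4*b²
C = -576 (C = -4*12² = -4*144 = -576)
t(M) = 1
42*C + t(-3) = 42*(-576) + 1 = -24192 + 1 = -24191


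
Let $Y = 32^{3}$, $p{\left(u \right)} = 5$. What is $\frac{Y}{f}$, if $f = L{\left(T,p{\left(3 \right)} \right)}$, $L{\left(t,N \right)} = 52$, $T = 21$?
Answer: $\frac{8192}{13} \approx 630.15$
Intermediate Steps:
$Y = 32768$
$f = 52$
$\frac{Y}{f} = \frac{32768}{52} = 32768 \cdot \frac{1}{52} = \frac{8192}{13}$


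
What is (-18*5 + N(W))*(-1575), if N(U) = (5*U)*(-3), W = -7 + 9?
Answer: 189000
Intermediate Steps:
W = 2
N(U) = -15*U
(-18*5 + N(W))*(-1575) = (-18*5 - 15*2)*(-1575) = (-90 - 30)*(-1575) = -120*(-1575) = 189000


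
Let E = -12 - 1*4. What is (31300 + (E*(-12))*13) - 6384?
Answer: 27412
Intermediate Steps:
E = -16 (E = -12 - 4 = -16)
(31300 + (E*(-12))*13) - 6384 = (31300 - 16*(-12)*13) - 6384 = (31300 + 192*13) - 6384 = (31300 + 2496) - 6384 = 33796 - 6384 = 27412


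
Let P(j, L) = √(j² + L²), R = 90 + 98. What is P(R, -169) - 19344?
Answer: -19344 + √63905 ≈ -19091.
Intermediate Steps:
R = 188
P(j, L) = √(L² + j²)
P(R, -169) - 19344 = √((-169)² + 188²) - 19344 = √(28561 + 35344) - 19344 = √63905 - 19344 = -19344 + √63905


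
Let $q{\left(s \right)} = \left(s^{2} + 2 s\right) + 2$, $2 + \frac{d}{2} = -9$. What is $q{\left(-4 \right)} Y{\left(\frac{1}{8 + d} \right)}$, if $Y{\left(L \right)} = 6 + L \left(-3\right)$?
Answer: $\frac{435}{7} \approx 62.143$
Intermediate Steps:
$d = -22$ ($d = -4 + 2 \left(-9\right) = -4 - 18 = -22$)
$Y{\left(L \right)} = 6 - 3 L$
$q{\left(s \right)} = 2 + s^{2} + 2 s$
$q{\left(-4 \right)} Y{\left(\frac{1}{8 + d} \right)} = \left(2 + \left(-4\right)^{2} + 2 \left(-4\right)\right) \left(6 - \frac{3}{8 - 22}\right) = \left(2 + 16 - 8\right) \left(6 - \frac{3}{-14}\right) = 10 \left(6 - - \frac{3}{14}\right) = 10 \left(6 + \frac{3}{14}\right) = 10 \cdot \frac{87}{14} = \frac{435}{7}$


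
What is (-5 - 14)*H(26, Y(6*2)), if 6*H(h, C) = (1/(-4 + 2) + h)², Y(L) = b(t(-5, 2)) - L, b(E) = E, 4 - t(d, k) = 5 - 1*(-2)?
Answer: -16473/8 ≈ -2059.1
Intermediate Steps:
t(d, k) = -3 (t(d, k) = 4 - (5 - 1*(-2)) = 4 - (5 + 2) = 4 - 1*7 = 4 - 7 = -3)
Y(L) = -3 - L
H(h, C) = (-½ + h)²/6 (H(h, C) = (1/(-4 + 2) + h)²/6 = (1/(-2) + h)²/6 = (-½ + h)²/6)
(-5 - 14)*H(26, Y(6*2)) = (-5 - 14)*((-1 + 2*26)²/24) = -19*(-1 + 52)²/24 = -19*51²/24 = -19*2601/24 = -19*867/8 = -16473/8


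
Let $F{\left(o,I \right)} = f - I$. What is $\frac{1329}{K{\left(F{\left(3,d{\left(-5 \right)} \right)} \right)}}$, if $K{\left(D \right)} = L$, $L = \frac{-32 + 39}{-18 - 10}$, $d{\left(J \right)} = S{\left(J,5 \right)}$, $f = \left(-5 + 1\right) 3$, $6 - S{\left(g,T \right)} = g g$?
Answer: $-5316$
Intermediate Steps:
$S{\left(g,T \right)} = 6 - g^{2}$ ($S{\left(g,T \right)} = 6 - g g = 6 - g^{2}$)
$f = -12$ ($f = \left(-4\right) 3 = -12$)
$d{\left(J \right)} = 6 - J^{2}$
$L = - \frac{1}{4}$ ($L = \frac{7}{-28} = 7 \left(- \frac{1}{28}\right) = - \frac{1}{4} \approx -0.25$)
$F{\left(o,I \right)} = -12 - I$
$K{\left(D \right)} = - \frac{1}{4}$
$\frac{1329}{K{\left(F{\left(3,d{\left(-5 \right)} \right)} \right)}} = \frac{1329}{- \frac{1}{4}} = 1329 \left(-4\right) = -5316$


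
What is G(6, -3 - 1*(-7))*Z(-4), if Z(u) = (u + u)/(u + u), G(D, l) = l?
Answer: 4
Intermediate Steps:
Z(u) = 1 (Z(u) = (2*u)/((2*u)) = (2*u)*(1/(2*u)) = 1)
G(6, -3 - 1*(-7))*Z(-4) = (-3 - 1*(-7))*1 = (-3 + 7)*1 = 4*1 = 4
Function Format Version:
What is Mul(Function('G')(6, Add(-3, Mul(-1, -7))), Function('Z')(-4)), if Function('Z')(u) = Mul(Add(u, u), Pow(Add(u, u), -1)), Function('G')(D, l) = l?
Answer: 4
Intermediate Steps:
Function('Z')(u) = 1 (Function('Z')(u) = Mul(Mul(2, u), Pow(Mul(2, u), -1)) = Mul(Mul(2, u), Mul(Rational(1, 2), Pow(u, -1))) = 1)
Mul(Function('G')(6, Add(-3, Mul(-1, -7))), Function('Z')(-4)) = Mul(Add(-3, Mul(-1, -7)), 1) = Mul(Add(-3, 7), 1) = Mul(4, 1) = 4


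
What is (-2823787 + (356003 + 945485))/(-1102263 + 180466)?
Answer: 1522299/921797 ≈ 1.6514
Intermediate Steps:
(-2823787 + (356003 + 945485))/(-1102263 + 180466) = (-2823787 + 1301488)/(-921797) = -1522299*(-1/921797) = 1522299/921797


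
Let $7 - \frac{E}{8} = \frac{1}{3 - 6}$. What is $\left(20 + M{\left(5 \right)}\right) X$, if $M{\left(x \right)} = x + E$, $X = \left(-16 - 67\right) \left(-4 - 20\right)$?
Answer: $166664$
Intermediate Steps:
$X = 1992$ ($X = \left(-83\right) \left(-24\right) = 1992$)
$E = \frac{176}{3}$ ($E = 56 - \frac{8}{3 - 6} = 56 - \frac{8}{-3} = 56 - - \frac{8}{3} = 56 + \frac{8}{3} = \frac{176}{3} \approx 58.667$)
$M{\left(x \right)} = \frac{176}{3} + x$ ($M{\left(x \right)} = x + \frac{176}{3} = \frac{176}{3} + x$)
$\left(20 + M{\left(5 \right)}\right) X = \left(20 + \left(\frac{176}{3} + 5\right)\right) 1992 = \left(20 + \frac{191}{3}\right) 1992 = \frac{251}{3} \cdot 1992 = 166664$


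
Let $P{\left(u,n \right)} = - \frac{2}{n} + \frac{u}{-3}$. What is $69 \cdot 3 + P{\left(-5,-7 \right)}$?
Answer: $\frac{4388}{21} \approx 208.95$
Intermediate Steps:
$P{\left(u,n \right)} = - \frac{2}{n} - \frac{u}{3}$ ($P{\left(u,n \right)} = - \frac{2}{n} + u \left(- \frac{1}{3}\right) = - \frac{2}{n} - \frac{u}{3}$)
$69 \cdot 3 + P{\left(-5,-7 \right)} = 69 \cdot 3 - \left(- \frac{5}{3} + \frac{2}{-7}\right) = 207 + \left(\left(-2\right) \left(- \frac{1}{7}\right) + \frac{5}{3}\right) = 207 + \left(\frac{2}{7} + \frac{5}{3}\right) = 207 + \frac{41}{21} = \frac{4388}{21}$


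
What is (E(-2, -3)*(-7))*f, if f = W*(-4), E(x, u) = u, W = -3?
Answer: 252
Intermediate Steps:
f = 12 (f = -3*(-4) = 12)
(E(-2, -3)*(-7))*f = -3*(-7)*12 = 21*12 = 252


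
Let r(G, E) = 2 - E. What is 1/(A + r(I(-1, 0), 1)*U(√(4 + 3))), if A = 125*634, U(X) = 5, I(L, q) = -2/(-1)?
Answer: 1/79255 ≈ 1.2618e-5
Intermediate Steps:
I(L, q) = 2 (I(L, q) = -2*(-1) = 2)
A = 79250
1/(A + r(I(-1, 0), 1)*U(√(4 + 3))) = 1/(79250 + (2 - 1*1)*5) = 1/(79250 + (2 - 1)*5) = 1/(79250 + 1*5) = 1/(79250 + 5) = 1/79255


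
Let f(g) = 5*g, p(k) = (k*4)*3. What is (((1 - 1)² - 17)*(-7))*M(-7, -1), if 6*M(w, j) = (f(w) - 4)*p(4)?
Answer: -37128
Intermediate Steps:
p(k) = 12*k (p(k) = (4*k)*3 = 12*k)
M(w, j) = -32 + 40*w (M(w, j) = ((5*w - 4)*(12*4))/6 = ((-4 + 5*w)*48)/6 = (-192 + 240*w)/6 = -32 + 40*w)
(((1 - 1)² - 17)*(-7))*M(-7, -1) = (((1 - 1)² - 17)*(-7))*(-32 + 40*(-7)) = ((0² - 17)*(-7))*(-32 - 280) = ((0 - 17)*(-7))*(-312) = -17*(-7)*(-312) = 119*(-312) = -37128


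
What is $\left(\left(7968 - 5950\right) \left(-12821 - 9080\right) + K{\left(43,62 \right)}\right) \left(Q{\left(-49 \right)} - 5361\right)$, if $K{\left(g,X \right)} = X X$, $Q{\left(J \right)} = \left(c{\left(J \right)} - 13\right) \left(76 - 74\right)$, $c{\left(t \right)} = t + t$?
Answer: $246726024042$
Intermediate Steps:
$c{\left(t \right)} = 2 t$
$Q{\left(J \right)} = -26 + 4 J$ ($Q{\left(J \right)} = \left(2 J - 13\right) \left(76 - 74\right) = \left(-13 + 2 J\right) 2 = -26 + 4 J$)
$K{\left(g,X \right)} = X^{2}$
$\left(\left(7968 - 5950\right) \left(-12821 - 9080\right) + K{\left(43,62 \right)}\right) \left(Q{\left(-49 \right)} - 5361\right) = \left(\left(7968 - 5950\right) \left(-12821 - 9080\right) + 62^{2}\right) \left(\left(-26 + 4 \left(-49\right)\right) - 5361\right) = \left(2018 \left(-21901\right) + 3844\right) \left(\left(-26 - 196\right) - 5361\right) = \left(-44196218 + 3844\right) \left(-222 - 5361\right) = \left(-44192374\right) \left(-5583\right) = 246726024042$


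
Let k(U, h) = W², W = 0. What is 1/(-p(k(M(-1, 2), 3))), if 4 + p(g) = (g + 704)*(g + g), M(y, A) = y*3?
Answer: ¼ ≈ 0.25000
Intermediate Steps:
M(y, A) = 3*y
k(U, h) = 0 (k(U, h) = 0² = 0)
p(g) = -4 + 2*g*(704 + g) (p(g) = -4 + (g + 704)*(g + g) = -4 + (704 + g)*(2*g) = -4 + 2*g*(704 + g))
1/(-p(k(M(-1, 2), 3))) = 1/(-(-4 + 2*0² + 1408*0)) = 1/(-(-4 + 2*0 + 0)) = 1/(-(-4 + 0 + 0)) = 1/(-1*(-4)) = 1/4 = ¼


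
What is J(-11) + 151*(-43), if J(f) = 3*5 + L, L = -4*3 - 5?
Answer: -6495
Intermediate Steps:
L = -17 (L = -12 - 5 = -17)
J(f) = -2 (J(f) = 3*5 - 17 = 15 - 17 = -2)
J(-11) + 151*(-43) = -2 + 151*(-43) = -2 - 6493 = -6495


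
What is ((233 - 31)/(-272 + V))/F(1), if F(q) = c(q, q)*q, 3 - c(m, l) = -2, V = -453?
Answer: -202/3625 ≈ -0.055724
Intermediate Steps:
c(m, l) = 5 (c(m, l) = 3 - 1*(-2) = 3 + 2 = 5)
F(q) = 5*q
((233 - 31)/(-272 + V))/F(1) = ((233 - 31)/(-272 - 453))/((5*1)) = (202/(-725))/5 = (202*(-1/725))*(1/5) = -202/725*1/5 = -202/3625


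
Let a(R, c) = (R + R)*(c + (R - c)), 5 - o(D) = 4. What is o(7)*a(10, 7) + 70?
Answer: 270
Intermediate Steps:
o(D) = 1 (o(D) = 5 - 1*4 = 5 - 4 = 1)
a(R, c) = 2*R² (a(R, c) = (2*R)*R = 2*R²)
o(7)*a(10, 7) + 70 = 1*(2*10²) + 70 = 1*(2*100) + 70 = 1*200 + 70 = 200 + 70 = 270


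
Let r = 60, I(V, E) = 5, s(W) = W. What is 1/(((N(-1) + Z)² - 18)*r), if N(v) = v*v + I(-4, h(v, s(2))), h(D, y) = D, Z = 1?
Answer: 1/1860 ≈ 0.00053763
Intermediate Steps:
N(v) = 5 + v² (N(v) = v*v + 5 = v² + 5 = 5 + v²)
1/(((N(-1) + Z)² - 18)*r) = 1/((((5 + (-1)²) + 1)² - 18)*60) = 1/((((5 + 1) + 1)² - 18)*60) = 1/(((6 + 1)² - 18)*60) = 1/((7² - 18)*60) = 1/((49 - 18)*60) = 1/(31*60) = 1/1860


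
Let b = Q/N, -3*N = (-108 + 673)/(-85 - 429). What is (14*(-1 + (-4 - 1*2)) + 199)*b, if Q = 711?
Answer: 110732562/565 ≈ 1.9599e+5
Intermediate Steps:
N = 565/1542 (N = -(-108 + 673)/(3*(-85 - 429)) = -565/(3*(-514)) = -565*(-1)/(3*514) = -⅓*(-565/514) = 565/1542 ≈ 0.36641)
b = 1096362/565 (b = 711/(565/1542) = 711*(1542/565) = 1096362/565 ≈ 1940.5)
(14*(-1 + (-4 - 1*2)) + 199)*b = (14*(-1 + (-4 - 1*2)) + 199)*(1096362/565) = (14*(-1 + (-4 - 2)) + 199)*(1096362/565) = (14*(-1 - 6) + 199)*(1096362/565) = (14*(-7) + 199)*(1096362/565) = (-98 + 199)*(1096362/565) = 101*(1096362/565) = 110732562/565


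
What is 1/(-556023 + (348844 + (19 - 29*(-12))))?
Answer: -1/206812 ≈ -4.8353e-6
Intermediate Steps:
1/(-556023 + (348844 + (19 - 29*(-12)))) = 1/(-556023 + (348844 + (19 + 348))) = 1/(-556023 + (348844 + 367)) = 1/(-556023 + 349211) = 1/(-206812) = -1/206812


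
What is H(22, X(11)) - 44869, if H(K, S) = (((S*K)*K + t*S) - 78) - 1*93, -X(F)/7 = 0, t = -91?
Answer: -45040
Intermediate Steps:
X(F) = 0 (X(F) = -7*0 = 0)
H(K, S) = -171 - 91*S + S*K**2 (H(K, S) = (((S*K)*K - 91*S) - 78) - 1*93 = (((K*S)*K - 91*S) - 78) - 93 = ((S*K**2 - 91*S) - 78) - 93 = ((-91*S + S*K**2) - 78) - 93 = (-78 - 91*S + S*K**2) - 93 = -171 - 91*S + S*K**2)
H(22, X(11)) - 44869 = (-171 - 91*0 + 0*22**2) - 44869 = (-171 + 0 + 0*484) - 44869 = (-171 + 0 + 0) - 44869 = -171 - 44869 = -45040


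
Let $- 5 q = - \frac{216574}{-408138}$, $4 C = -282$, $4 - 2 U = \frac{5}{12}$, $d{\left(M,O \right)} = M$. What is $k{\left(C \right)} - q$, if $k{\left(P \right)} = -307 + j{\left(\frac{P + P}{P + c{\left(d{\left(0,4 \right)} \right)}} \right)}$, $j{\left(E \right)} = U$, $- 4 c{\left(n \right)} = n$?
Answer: $- \frac{830158693}{2720920} \approx -305.1$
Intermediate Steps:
$c{\left(n \right)} = - \frac{n}{4}$
$U = \frac{43}{24}$ ($U = 2 - \frac{5 \cdot \frac{1}{12}}{2} = 2 - \frac{5}{24} = \frac{43}{24} \approx 1.7917$)
$j{\left(E \right)} = \frac{43}{24}$
$C = - \frac{141}{2}$ ($C = \frac{1}{4} \left(-282\right) = - \frac{141}{2} \approx -70.5$)
$k{\left(P \right)} = - \frac{7325}{24}$ ($k{\left(P \right)} = -307 + \frac{43}{24} = - \frac{7325}{24}$)
$q = - \frac{108287}{1020345}$ ($q = - \frac{\left(-216574\right) \frac{1}{-408138}}{5} = - \frac{\left(-216574\right) \left(- \frac{1}{408138}\right)}{5} = \left(- \frac{1}{5}\right) \frac{108287}{204069} = - \frac{108287}{1020345} \approx -0.10613$)
$k{\left(C \right)} - q = - \frac{7325}{24} - - \frac{108287}{1020345} = - \frac{7325}{24} + \frac{108287}{1020345} = - \frac{830158693}{2720920}$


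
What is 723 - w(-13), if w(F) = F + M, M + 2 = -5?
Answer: 743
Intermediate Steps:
M = -7 (M = -2 - 5 = -7)
w(F) = -7 + F (w(F) = F - 7 = -7 + F)
723 - w(-13) = 723 - (-7 - 13) = 723 - 1*(-20) = 723 + 20 = 743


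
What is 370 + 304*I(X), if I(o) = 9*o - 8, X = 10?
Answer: 25298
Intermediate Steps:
I(o) = -8 + 9*o
370 + 304*I(X) = 370 + 304*(-8 + 9*10) = 370 + 304*(-8 + 90) = 370 + 304*82 = 370 + 24928 = 25298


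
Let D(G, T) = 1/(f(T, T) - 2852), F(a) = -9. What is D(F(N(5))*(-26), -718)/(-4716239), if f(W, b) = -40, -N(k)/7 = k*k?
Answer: 1/13639363188 ≈ 7.3317e-11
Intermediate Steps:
N(k) = -7*k² (N(k) = -7*k*k = -7*k²)
D(G, T) = -1/2892 (D(G, T) = 1/(-40 - 2852) = 1/(-2892) = -1/2892)
D(F(N(5))*(-26), -718)/(-4716239) = -1/2892/(-4716239) = -1/2892*(-1/4716239) = 1/13639363188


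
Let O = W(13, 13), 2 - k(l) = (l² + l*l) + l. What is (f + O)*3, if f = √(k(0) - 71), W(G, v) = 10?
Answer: 30 + 3*I*√69 ≈ 30.0 + 24.92*I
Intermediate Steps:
k(l) = 2 - l - 2*l² (k(l) = 2 - ((l² + l*l) + l) = 2 - ((l² + l²) + l) = 2 - (2*l² + l) = 2 - (l + 2*l²) = 2 + (-l - 2*l²) = 2 - l - 2*l²)
f = I*√69 (f = √((2 - 1*0 - 2*0²) - 71) = √((2 + 0 - 2*0) - 71) = √((2 + 0 + 0) - 71) = √(2 - 71) = √(-69) = I*√69 ≈ 8.3066*I)
O = 10
(f + O)*3 = (I*√69 + 10)*3 = (10 + I*√69)*3 = 30 + 3*I*√69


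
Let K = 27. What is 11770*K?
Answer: 317790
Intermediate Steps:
11770*K = 11770*27 = 317790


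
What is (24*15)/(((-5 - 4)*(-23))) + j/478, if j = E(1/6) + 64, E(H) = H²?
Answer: 741335/395784 ≈ 1.8731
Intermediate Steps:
j = 2305/36 (j = (1/6)² + 64 = (⅙)² + 64 = 1/36 + 64 = 2305/36 ≈ 64.028)
(24*15)/(((-5 - 4)*(-23))) + j/478 = (24*15)/(((-5 - 4)*(-23))) + (2305/36)/478 = 360/((-9*(-23))) + (2305/36)*(1/478) = 360/207 + 2305/17208 = 360*(1/207) + 2305/17208 = 40/23 + 2305/17208 = 741335/395784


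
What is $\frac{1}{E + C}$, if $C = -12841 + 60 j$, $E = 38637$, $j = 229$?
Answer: $\frac{1}{39536} \approx 2.5293 \cdot 10^{-5}$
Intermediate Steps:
$C = 899$ ($C = -12841 + 60 \cdot 229 = -12841 + 13740 = 899$)
$\frac{1}{E + C} = \frac{1}{38637 + 899} = \frac{1}{39536}$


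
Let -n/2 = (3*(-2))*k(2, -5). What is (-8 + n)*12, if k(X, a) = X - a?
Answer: 912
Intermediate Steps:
n = 84 (n = -2*3*(-2)*(2 - 1*(-5)) = -(-12)*(2 + 5) = -(-12)*7 = -2*(-42) = 84)
(-8 + n)*12 = (-8 + 84)*12 = 76*12 = 912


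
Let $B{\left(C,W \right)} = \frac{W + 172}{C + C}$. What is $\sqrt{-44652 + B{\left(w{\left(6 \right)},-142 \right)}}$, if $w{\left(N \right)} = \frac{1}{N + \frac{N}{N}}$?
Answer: $i \sqrt{44547} \approx 211.06 i$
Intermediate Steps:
$w{\left(N \right)} = \frac{1}{1 + N}$ ($w{\left(N \right)} = \frac{1}{N + 1} = \frac{1}{1 + N}$)
$B{\left(C,W \right)} = \frac{172 + W}{2 C}$
$\sqrt{-44652 + B{\left(w{\left(6 \right)},-142 \right)}} = \sqrt{-44652 + \frac{172 - 142}{2 \frac{1}{1 + 6}}} = \sqrt{-44652 + \frac{1}{2} \frac{1}{\frac{1}{7}} \cdot 30} = \sqrt{-44652 + \frac{1}{2} \cdot 7 \cdot 30} = \sqrt{-44652 + 105} = \sqrt{-44547} = i \sqrt{44547}$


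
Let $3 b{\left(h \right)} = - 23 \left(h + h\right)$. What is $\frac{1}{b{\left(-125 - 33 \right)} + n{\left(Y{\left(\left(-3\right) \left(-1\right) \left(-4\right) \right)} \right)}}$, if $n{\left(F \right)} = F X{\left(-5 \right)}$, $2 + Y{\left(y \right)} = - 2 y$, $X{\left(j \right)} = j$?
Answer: $\frac{3}{6938} \approx 0.0004324$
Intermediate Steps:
$b{\left(h \right)} = - \frac{46 h}{3}$ ($b{\left(h \right)} = \frac{\left(-23\right) \left(h + h\right)}{3} = \frac{\left(-23\right) 2 h}{3} = \frac{\left(-46\right) h}{3} = - \frac{46 h}{3}$)
$Y{\left(y \right)} = -2 - 2 y$
$n{\left(F \right)} = - 5 F$ ($n{\left(F \right)} = F \left(-5\right) = - 5 F$)
$\frac{1}{b{\left(-125 - 33 \right)} + n{\left(Y{\left(\left(-3\right) \left(-1\right) \left(-4\right) \right)} \right)}} = \frac{1}{- \frac{46 \left(-125 - 33\right)}{3} - 5 \left(-2 - 2 \left(-3\right) \left(-1\right) \left(-4\right)\right)} = \frac{1}{\left(- \frac{46}{3}\right) \left(-158\right) - 5 \left(-2 - 2 \cdot 3 \left(-4\right)\right)} = \frac{1}{\frac{7268}{3} - 5 \left(-2 - -24\right)} = \frac{1}{\frac{7268}{3} - 5 \left(-2 + 24\right)} = \frac{1}{\frac{7268}{3} - 110} = \frac{1}{\frac{6938}{3}} = \frac{3}{6938}$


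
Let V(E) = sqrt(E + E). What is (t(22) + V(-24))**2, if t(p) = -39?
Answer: 1473 - 312*I*sqrt(3) ≈ 1473.0 - 540.4*I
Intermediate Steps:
V(E) = sqrt(2)*sqrt(E) (V(E) = sqrt(2*E) = sqrt(2)*sqrt(E))
(t(22) + V(-24))**2 = (-39 + sqrt(2)*sqrt(-24))**2 = (-39 + sqrt(2)*(2*I*sqrt(6)))**2 = (-39 + 4*I*sqrt(3))**2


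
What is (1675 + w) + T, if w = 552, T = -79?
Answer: 2148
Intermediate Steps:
(1675 + w) + T = (1675 + 552) - 79 = 2227 - 79 = 2148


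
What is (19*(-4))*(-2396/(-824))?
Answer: -22762/103 ≈ -220.99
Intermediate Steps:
(19*(-4))*(-2396/(-824)) = -(-182096)*(-1)/824 = -76*599/206 = -22762/103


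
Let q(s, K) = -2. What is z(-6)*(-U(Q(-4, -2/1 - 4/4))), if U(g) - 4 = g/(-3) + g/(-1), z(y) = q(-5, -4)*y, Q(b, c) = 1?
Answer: -32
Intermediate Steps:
z(y) = -2*y
U(g) = 4 - 4*g/3 (U(g) = 4 + (g/(-3) + g/(-1)) = 4 + (g*(-⅓) + g*(-1)) = 4 + (-g/3 - g) = 4 - 4*g/3)
z(-6)*(-U(Q(-4, -2/1 - 4/4))) = (-2*(-6))*(-(4 - 4/3*1)) = 12*(-(4 - 4/3)) = 12*(-1*8/3) = 12*(-8/3) = -32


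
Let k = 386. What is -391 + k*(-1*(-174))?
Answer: 66773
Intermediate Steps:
-391 + k*(-1*(-174)) = -391 + 386*(-1*(-174)) = -391 + 386*174 = -391 + 67164 = 66773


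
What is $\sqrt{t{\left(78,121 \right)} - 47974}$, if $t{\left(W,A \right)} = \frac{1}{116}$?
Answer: $\frac{i \sqrt{161384507}}{58} \approx 219.03 i$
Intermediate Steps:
$t{\left(W,A \right)} = \frac{1}{116}$
$\sqrt{t{\left(78,121 \right)} - 47974} = \sqrt{\frac{1}{116} - 47974} = \sqrt{- \frac{5564983}{116}} = \frac{i \sqrt{161384507}}{58}$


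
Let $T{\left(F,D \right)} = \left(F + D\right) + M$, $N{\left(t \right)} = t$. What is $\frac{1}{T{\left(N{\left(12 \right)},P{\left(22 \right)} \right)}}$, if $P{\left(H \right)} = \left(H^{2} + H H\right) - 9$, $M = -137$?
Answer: $\frac{1}{834} \approx 0.001199$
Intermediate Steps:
$P{\left(H \right)} = -9 + 2 H^{2}$ ($P{\left(H \right)} = \left(H^{2} + H^{2}\right) - 9 = 2 H^{2} - 9 = -9 + 2 H^{2}$)
$T{\left(F,D \right)} = -137 + D + F$ ($T{\left(F,D \right)} = \left(F + D\right) - 137 = \left(D + F\right) - 137 = -137 + D + F$)
$\frac{1}{T{\left(N{\left(12 \right)},P{\left(22 \right)} \right)}} = \frac{1}{-137 - \left(9 - 2 \cdot 22^{2}\right) + 12} = \frac{1}{-137 + \left(-9 + 2 \cdot 484\right) + 12} = \frac{1}{-137 + \left(-9 + 968\right) + 12} = \frac{1}{-137 + 959 + 12} = \frac{1}{834}$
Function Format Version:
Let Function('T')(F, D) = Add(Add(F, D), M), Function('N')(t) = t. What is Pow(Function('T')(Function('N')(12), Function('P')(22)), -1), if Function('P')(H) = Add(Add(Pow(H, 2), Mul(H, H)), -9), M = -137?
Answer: Rational(1, 834) ≈ 0.0011990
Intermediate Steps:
Function('P')(H) = Add(-9, Mul(2, Pow(H, 2))) (Function('P')(H) = Add(Add(Pow(H, 2), Pow(H, 2)), -9) = Add(Mul(2, Pow(H, 2)), -9) = Add(-9, Mul(2, Pow(H, 2))))
Function('T')(F, D) = Add(-137, D, F) (Function('T')(F, D) = Add(Add(F, D), -137) = Add(Add(D, F), -137) = Add(-137, D, F))
Pow(Function('T')(Function('N')(12), Function('P')(22)), -1) = Pow(Add(-137, Add(-9, Mul(2, Pow(22, 2))), 12), -1) = Pow(Add(-137, Add(-9, Mul(2, 484)), 12), -1) = Pow(Add(-137, Add(-9, 968), 12), -1) = Pow(Add(-137, 959, 12), -1) = Pow(834, -1) = Rational(1, 834)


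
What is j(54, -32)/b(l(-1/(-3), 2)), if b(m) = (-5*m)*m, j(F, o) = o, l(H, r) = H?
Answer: 288/5 ≈ 57.600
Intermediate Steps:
b(m) = -5*m**2
j(54, -32)/b(l(-1/(-3), 2)) = -32/((-5*(-1/(-3))**2)) = -32/((-5*(-1*(-1/3))**2)) = -32/((-5*(1/3)**2)) = -32/((-5*1/9)) = -32/(-5/9) = -32*(-9/5) = 288/5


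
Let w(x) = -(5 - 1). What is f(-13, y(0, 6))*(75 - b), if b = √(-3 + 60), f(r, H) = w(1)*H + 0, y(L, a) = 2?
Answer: -600 + 8*√57 ≈ -539.60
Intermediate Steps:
w(x) = -4 (w(x) = -1*4 = -4)
f(r, H) = -4*H (f(r, H) = -4*H + 0 = -4*H)
b = √57 ≈ 7.5498
f(-13, y(0, 6))*(75 - b) = (-4*2)*(75 - √57) = -8*(75 - √57) = -600 + 8*√57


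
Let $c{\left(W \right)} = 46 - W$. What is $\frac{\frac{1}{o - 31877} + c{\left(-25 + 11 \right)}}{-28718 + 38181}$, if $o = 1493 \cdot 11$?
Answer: $\frac{927239}{146241202} \approx 0.0063405$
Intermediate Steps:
$o = 16423$
$\frac{\frac{1}{o - 31877} + c{\left(-25 + 11 \right)}}{-28718 + 38181} = \frac{\frac{1}{16423 - 31877} + \left(46 - \left(-25 + 11\right)\right)}{-28718 + 38181} = \frac{\frac{1}{-15454} + \left(46 - -14\right)}{9463} = \left(- \frac{1}{15454} + \left(46 + 14\right)\right) \frac{1}{9463} = \left(- \frac{1}{15454} + 60\right) \frac{1}{9463} = \frac{927239}{15454} \cdot \frac{1}{9463} = \frac{927239}{146241202}$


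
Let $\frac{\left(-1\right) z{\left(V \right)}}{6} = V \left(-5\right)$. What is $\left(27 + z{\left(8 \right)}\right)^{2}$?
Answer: $71289$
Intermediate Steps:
$z{\left(V \right)} = 30 V$ ($z{\left(V \right)} = - 6 V \left(-5\right) = - 6 \left(- 5 V\right) = 30 V$)
$\left(27 + z{\left(8 \right)}\right)^{2} = \left(27 + 30 \cdot 8\right)^{2} = \left(27 + 240\right)^{2} = 267^{2} = 71289$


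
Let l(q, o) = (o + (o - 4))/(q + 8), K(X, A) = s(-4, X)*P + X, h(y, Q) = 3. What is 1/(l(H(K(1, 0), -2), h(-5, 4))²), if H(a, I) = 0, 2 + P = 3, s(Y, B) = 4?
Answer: 16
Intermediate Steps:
P = 1 (P = -2 + 3 = 1)
K(X, A) = 4 + X (K(X, A) = 4*1 + X = 4 + X)
l(q, o) = (-4 + 2*o)/(8 + q) (l(q, o) = (o + (-4 + o))/(8 + q) = (-4 + 2*o)/(8 + q))
1/(l(H(K(1, 0), -2), h(-5, 4))²) = 1/((2*(-2 + 3)/(8 + 0))²) = 1/((2*1/8)²) = 1/((2*(⅛)*1)²) = 1/((¼)²) = 1/(1/16) = 16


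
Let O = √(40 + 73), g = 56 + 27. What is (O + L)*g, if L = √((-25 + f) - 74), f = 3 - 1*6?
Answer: 83*√113 + 83*I*√102 ≈ 882.3 + 838.26*I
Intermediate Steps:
g = 83
f = -3 (f = 3 - 6 = -3)
O = √113 ≈ 10.630
L = I*√102 (L = √((-25 - 3) - 74) = √(-28 - 74) = √(-102) = I*√102 ≈ 10.1*I)
(O + L)*g = (√113 + I*√102)*83 = 83*√113 + 83*I*√102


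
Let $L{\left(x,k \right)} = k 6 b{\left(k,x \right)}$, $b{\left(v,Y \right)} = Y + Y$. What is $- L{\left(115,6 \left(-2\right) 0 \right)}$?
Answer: $0$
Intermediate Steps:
$b{\left(v,Y \right)} = 2 Y$
$L{\left(x,k \right)} = 12 k x$ ($L{\left(x,k \right)} = k 6 \cdot 2 x = 6 k 2 x = 12 k x$)
$- L{\left(115,6 \left(-2\right) 0 \right)} = - 12 \cdot 6 \left(-2\right) 0 \cdot 115 = - 12 \left(\left(-12\right) 0\right) 115 = - 12 \cdot 0 \cdot 115 = \left(-1\right) 0 = 0$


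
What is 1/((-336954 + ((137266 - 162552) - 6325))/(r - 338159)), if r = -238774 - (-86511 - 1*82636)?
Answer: 407786/368565 ≈ 1.1064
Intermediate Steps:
r = -69627 (r = -238774 - (-86511 - 82636) = -238774 - 1*(-169147) = -238774 + 169147 = -69627)
1/((-336954 + ((137266 - 162552) - 6325))/(r - 338159)) = 1/((-336954 + ((137266 - 162552) - 6325))/(-69627 - 338159)) = 1/((-336954 + (-25286 - 6325))/(-407786)) = 1/((-336954 - 31611)*(-1/407786)) = 1/(-368565*(-1/407786)) = 1/(368565/407786) = 407786/368565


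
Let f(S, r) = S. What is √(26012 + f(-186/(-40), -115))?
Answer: √2601665/10 ≈ 161.30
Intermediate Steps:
√(26012 + f(-186/(-40), -115)) = √(26012 - 186/(-40)) = √(26012 - 186*(-1/40)) = √(26012 + 93/20) = √(520333/20) = √2601665/10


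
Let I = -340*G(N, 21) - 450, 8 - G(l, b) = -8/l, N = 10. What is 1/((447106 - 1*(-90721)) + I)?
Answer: 1/534385 ≈ 1.8713e-6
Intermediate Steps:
G(l, b) = 8 + 8/l (G(l, b) = 8 - (-8)/l = 8 + 8/l)
I = -3442 (I = -340*(8 + 8/10) - 450 = -340*(8 + 8*(⅒)) - 450 = -340*(8 + ⅘) - 450 = -340*44/5 - 450 = -2992 - 450 = -3442)
1/((447106 - 1*(-90721)) + I) = 1/((447106 - 1*(-90721)) - 3442) = 1/((447106 + 90721) - 3442) = 1/(537827 - 3442) = 1/534385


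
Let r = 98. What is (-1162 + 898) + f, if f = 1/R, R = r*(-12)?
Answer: -310465/1176 ≈ -264.00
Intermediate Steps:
R = -1176 (R = 98*(-12) = -1176)
f = -1/1176 (f = 1/(-1176) = -1/1176 ≈ -0.00085034)
(-1162 + 898) + f = (-1162 + 898) - 1/1176 = -264 - 1/1176 = -310465/1176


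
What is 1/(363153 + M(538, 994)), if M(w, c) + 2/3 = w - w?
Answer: 3/1089457 ≈ 2.7537e-6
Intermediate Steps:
M(w, c) = -2/3 (M(w, c) = -2/3 + (w - w) = -2/3 + 0 = -2/3)
1/(363153 + M(538, 994)) = 1/(363153 - 2/3) = 1/(1089457/3) = 3/1089457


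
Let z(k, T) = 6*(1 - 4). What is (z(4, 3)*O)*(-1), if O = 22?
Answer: 396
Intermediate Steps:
z(k, T) = -18 (z(k, T) = 6*(-3) = -18)
(z(4, 3)*O)*(-1) = -18*22*(-1) = -396*(-1) = 396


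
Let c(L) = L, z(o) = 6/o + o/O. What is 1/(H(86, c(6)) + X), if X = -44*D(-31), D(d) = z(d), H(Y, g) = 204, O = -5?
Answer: -155/9344 ≈ -0.016588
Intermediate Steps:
z(o) = 6/o - o/5 (z(o) = 6/o + o/(-5) = 6/o + o*(-1/5) = 6/o - o/5)
D(d) = 6/d - d/5
X = -40964/155 (X = -44*(6/(-31) - 1/5*(-31)) = -44*(6*(-1/31) + 31/5) = -44*(-6/31 + 31/5) = -44*931/155 = -40964/155 ≈ -264.28)
1/(H(86, c(6)) + X) = 1/(204 - 40964/155) = 1/(-9344/155) = -155/9344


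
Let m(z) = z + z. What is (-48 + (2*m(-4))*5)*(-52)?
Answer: 6656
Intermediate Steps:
m(z) = 2*z
(-48 + (2*m(-4))*5)*(-52) = (-48 + (2*(2*(-4)))*5)*(-52) = (-48 + (2*(-8))*5)*(-52) = (-48 - 16*5)*(-52) = (-48 - 80)*(-52) = -128*(-52) = 6656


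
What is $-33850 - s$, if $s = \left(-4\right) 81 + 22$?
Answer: $-33548$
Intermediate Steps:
$s = -302$ ($s = -324 + 22 = -302$)
$-33850 - s = -33850 - -302 = -33850 + 302 = -33548$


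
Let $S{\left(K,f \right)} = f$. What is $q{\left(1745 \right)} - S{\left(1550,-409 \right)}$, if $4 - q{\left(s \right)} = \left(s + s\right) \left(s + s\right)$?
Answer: $-12179687$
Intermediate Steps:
$q{\left(s \right)} = 4 - 4 s^{2}$ ($q{\left(s \right)} = 4 - \left(s + s\right) \left(s + s\right) = 4 - 2 s 2 s = 4 - 4 s^{2}$)
$q{\left(1745 \right)} - S{\left(1550,-409 \right)} = \left(4 - 4 \cdot 1745^{2}\right) - -409 = \left(4 - 12180100\right) + 409 = -12180096 + 409 = -12179687$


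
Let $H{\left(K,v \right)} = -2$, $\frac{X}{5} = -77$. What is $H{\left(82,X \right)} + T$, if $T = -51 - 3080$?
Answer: $-3133$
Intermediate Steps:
$X = -385$ ($X = 5 \left(-77\right) = -385$)
$T = -3131$ ($T = -51 - 3080 = -3131$)
$H{\left(82,X \right)} + T = -2 - 3131 = -3133$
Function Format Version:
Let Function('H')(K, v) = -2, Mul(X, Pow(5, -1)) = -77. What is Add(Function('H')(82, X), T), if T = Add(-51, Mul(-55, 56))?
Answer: -3133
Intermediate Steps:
X = -385 (X = Mul(5, -77) = -385)
T = -3131 (T = Add(-51, -3080) = -3131)
Add(Function('H')(82, X), T) = Add(-2, -3131) = -3133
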